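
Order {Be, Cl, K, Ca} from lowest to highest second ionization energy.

Ca < Be < Cl < K

Consider each +1 ion: Be⁺ still has 1 valence electron; Cl⁺ still has 6 valence electrons; K⁺ is the bare [Ar] core; Ca⁺ still has 1 valence electron.
Pulling an electron out of a noble-gas core costs far more than removing a remaining valence electron, so K sits at the high end of IE_2.
Valence configurations: Be⁺ [He]2s¹, Cl⁺ [Ne]3s²3p⁴, Ca⁺ [Ar]4s¹.
The numbers (kJ/mol): Be 1757, Cl 2298, K 3052, Ca 1145.
Hence IE_2: Ca < Be < Cl < K.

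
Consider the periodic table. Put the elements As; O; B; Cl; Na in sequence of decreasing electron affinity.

Atoms with high Z_eff and room in the valence shell (especially the halogens) have the most exothermic electron affinities.
These span different periods and groups, so the two trends combine.
Na > B: this pair runs against the simple trend — see the exception note.
As > Na: period and group pull opposite ways; the across-period shift dominates (78 vs 53 kJ/mol).
O > As: relative to As, both the across-period and down-group shifts push O's electron affinity up.
Cl > O: period and group pull opposite ways; the across-period shift dominates (349 vs 141 kJ/mol).
Note the exception: Na has a higher electron affinity than B, contrary to the simple trend — B's ns²np¹ configuration gives only a small electron affinity — the sparsely filled np subshell binds an added electron weakly.
For reference (kJ/mol): B 27, O 141, Na 53, Cl 349, As 78.
So from highest to lowest: Cl > O > As > Na > B.

Cl, O, As, Na, B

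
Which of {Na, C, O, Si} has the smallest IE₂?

Si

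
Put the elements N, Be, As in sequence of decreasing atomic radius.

Across a period the added protons contract the valence shell; down a group each new principal shell makes the atom larger.
These span different periods and groups, so the two trends combine.
Be > N: Be lies to the left of N in period 2, so the across-period effect alone puts Be larger.
As > Be: the two effects oppose for this pair; the down-group effect wins (121 vs 102 pm).
Approximate values (pm): Be 102, N 71, As 121.
So from largest to smallest: As > Be > N.

As > Be > N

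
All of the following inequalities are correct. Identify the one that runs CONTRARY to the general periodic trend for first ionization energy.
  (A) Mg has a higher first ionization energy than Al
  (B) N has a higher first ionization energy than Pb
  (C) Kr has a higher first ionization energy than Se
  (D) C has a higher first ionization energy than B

(A)

The general trend: first ionization energy increases across a period and decreases down a group.
(A) Mg (period 3, group 2) vs Al (period 3, group 13): the stated order contradicts the simple trend.
(B) N (period 2, group 15) vs Pb (period 6, group 14): the stated order agrees with the simple trend.
(C) Kr (period 4, group 18) vs Se (period 4, group 16): the stated order agrees with the simple trend.
(D) C (period 2, group 14) vs B (period 2, group 13): the stated order agrees with the simple trend.
The exception is (A): Al's single 3p electron is easier to remove than one from Mg's filled 3s².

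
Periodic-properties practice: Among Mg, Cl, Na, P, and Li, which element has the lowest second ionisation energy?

Mg

IE_2 is the cost of taking one more electron from the +1 cation: Mg⁺ still has 1 valence electron; Cl⁺ still has 6 valence electrons; Na⁺ is the bare [Ne] core; P⁺ still has 4 valence electrons; Li⁺ is the bare [He] core.
Core electrons are held far more tightly than valence electrons, so Na and Li top the IE_2 order.
Valence configurations: Mg⁺ [Ne]3s¹, Cl⁺ [Ne]3s²3p⁴, P⁺ [Ne]3s²3p².
The numbers (kJ/mol): Mg 1451, Cl 2298, Na 4562, P 1907, Li 7298.
So the second ionization energies run Mg < P < Cl < Na < Li.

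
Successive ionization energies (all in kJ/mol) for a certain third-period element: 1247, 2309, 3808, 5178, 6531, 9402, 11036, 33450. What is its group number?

Group 17

Look for the largest jump between consecutive ionization energies: IE8/IE7 ≈ 3.0, far larger than any earlier ratio.
That jump marks the point where a core electron is being removed. So the atom has 7 valence electrons.
A main-group element with 7 valence electrons is in group 17.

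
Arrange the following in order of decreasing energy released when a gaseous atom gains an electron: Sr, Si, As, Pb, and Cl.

Cl > Si > As > Pb > Sr

Si is in period 3, group 14; Cl is in period 3, group 17; As is in period 4, group 15; Sr is in period 5, group 2; Pb is in period 6, group 14.
Adding an electron releases more energy for atoms nearer the top right (short of the noble gases).
Neither a single period nor a single group — weigh both effects.
Pb > Sr: the two effects oppose for this pair; the across-period effect wins (35 vs 5 kJ/mol).
As > Pb: relative to Pb, both the across-period and down-group shifts push As's electron affinity up.
Si > As: the two effects oppose for this pair; the down-group effect wins (134 vs 78 kJ/mol).
Cl > Si: Cl lies to the right of Si in period 3, so the across-period effect alone puts Cl higher.
For reference (kJ/mol): Si 134, Cl 349, As 78, Sr 5, Pb 35.
So from highest to lowest: Cl > Si > As > Pb > Sr.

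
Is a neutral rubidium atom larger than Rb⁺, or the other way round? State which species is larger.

Rb

Forming Rb⁺ removes 1 electron from Rb. Fewer electrons for the same nuclear charge means less shielding and a higher Z_eff on the remaining electrons, and for main-group metals the entire outer shell is lost.
A cation is smaller than its parent atom: Rb⁺ < Rb.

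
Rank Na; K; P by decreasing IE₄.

Na > K > P

After 3 electrons have been removed, what remains? Na³⁺ is already 2 electrons into the core; K³⁺ is already 2 electrons into the core; P³⁺ still has 2 valence electrons.
Breaking into a closed-shell core is much more expensive than removing a leftover valence electron — K and Na have the largest IE_4 here.
Approximate IE_4 values (kJ/mol): Na 9543, K 5877, P 4964.
So the fourth ionization energies run P < K < Na.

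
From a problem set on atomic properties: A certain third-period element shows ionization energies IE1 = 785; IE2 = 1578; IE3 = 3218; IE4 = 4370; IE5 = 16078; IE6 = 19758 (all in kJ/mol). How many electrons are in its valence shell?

4

Look for the largest jump between consecutive ionization energies: IE5/IE4 ≈ 3.7, far larger than any earlier ratio.
That jump marks the point where a core electron is being removed. So the atom has 4 valence electrons.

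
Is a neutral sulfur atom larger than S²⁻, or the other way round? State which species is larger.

S²⁻

Forming S²⁻ adds 2 electrons to S. More electron–electron repulsion in the same shell, with unchanged nuclear charge, lets the cloud expand.
An anion is larger than its parent atom: S²⁻ > S.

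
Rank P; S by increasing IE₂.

P < S

Consider each +1 ion: P⁺ still has 4 valence electrons; S⁺ still has 5 valence electrons.
All are still removing valence electrons, so compare the +1 ions as you would atoms: IE_2 generally rises across a period (higher Z_eff) and falls down a group (larger shell), subject to the usual subshell exceptions.
Valence configurations: P⁺ [Ne]3s²3p², S⁺ [Ne]3s²3p³.
The numbers (kJ/mol): P 1907, S 2252.
Putting it together, IE_2: P < S.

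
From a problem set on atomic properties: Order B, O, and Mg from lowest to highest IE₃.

IE_3 is the cost of taking one more electron from the +2 cation: B²⁺ still has 1 valence electron; O²⁺ still has 4 valence electrons; Mg²⁺ is the bare [Ne] core.
Breaking into a closed-shell core is much more expensive than removing a leftover valence electron — Mg has the largest IE_3 here.
Valence configurations: B²⁺ [He]2s¹, O²⁺ [He]2s²2p².
The numbers (kJ/mol): B 3660, O 5300, Mg 7733.
Overall IE_3 order: B < O < Mg.

B < O < Mg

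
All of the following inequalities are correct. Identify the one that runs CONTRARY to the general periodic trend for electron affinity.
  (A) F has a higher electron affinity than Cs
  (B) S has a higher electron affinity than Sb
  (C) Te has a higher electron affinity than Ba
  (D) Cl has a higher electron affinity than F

The general trend: electron affinity increases across a period and decreases down a group.
(A) F (period 2, group 17) vs Cs (period 6, group 1): the stated order agrees with the simple trend.
(B) S (period 3, group 16) vs Sb (period 5, group 15): the stated order agrees with the simple trend.
(C) Te (period 5, group 16) vs Ba (period 6, group 2): the stated order agrees with the simple trend.
(D) Cl (period 3, group 17) vs F (period 2, group 17): the stated order contradicts the simple trend.
The exception is (D): F's small 2p subshell makes the incoming electron feel strong e⁻–e⁻ repulsion, so Cl actually releases more energy on gaining an electron.

(D)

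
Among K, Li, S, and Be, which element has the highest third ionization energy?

Be

Consider each +2 ion: K²⁺ is already 1 electron into the core; Li²⁺ is already 1 electron into the core; S²⁺ still has 4 valence electrons; Be²⁺ is the bare [He] core.
Breaking into a closed-shell core is much more expensive than removing a leftover valence electron — K, Li and Be have the largest IE_3 here.
Approximate IE_3 values (kJ/mol): K 4420, Li 11815, S 3357, Be 14849.
Hence IE_3: S < K < Li < Be.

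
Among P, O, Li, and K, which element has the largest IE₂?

Li

After 1 electron has been removed, what remains? P⁺ still has 4 valence electrons; O⁺ still has 5 valence electrons; Li⁺ is the bare [He] core; K⁺ is the bare [Ar] core.
Usually core removal costs more than valence removal, but here the competition is close: a tightly held n=2 valence electron can cost more to remove than an n=3 core electron, so the actual values have to decide it.
Valence configurations: P⁺ [Ne]3s²3p², O⁺ [He]2s²2p³.
Tabulated IE_2 (kJ/mol): P 1907, O 3388, Li 7298, K 3052.
Putting it together, IE_2: P < K < O < Li.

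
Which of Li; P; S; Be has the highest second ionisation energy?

Consider each +1 ion: Li⁺ is the bare [He] core; P⁺ still has 4 valence electrons; S⁺ still has 5 valence electrons; Be⁺ still has 1 valence electron.
Breaking into a closed-shell core is much more expensive than removing a leftover valence electron — Li has the largest IE_2 here.
Valence configurations: P⁺ [Ne]3s²3p², S⁺ [Ne]3s²3p³, Be⁺ [He]2s¹.
Approximate IE_2 values (kJ/mol): Li 7298, P 1907, S 2252, Be 1757.
Hence IE_2: Be < P < S < Li.

Li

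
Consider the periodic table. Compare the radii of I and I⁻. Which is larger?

Forming I⁻ adds 1 electron to I. More electron–electron repulsion in the same shell, with unchanged nuclear charge, lets the cloud expand.
An anion is larger than its parent atom: I⁻ > I.

I⁻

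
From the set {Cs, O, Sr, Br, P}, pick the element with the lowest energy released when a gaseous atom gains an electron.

Sr

O is in period 2, group 16; P is in period 3, group 15; Br is in period 4, group 17; Sr is in period 5, group 2; Cs is in period 6, group 1.
Atoms with high Z_eff and room in the valence shell (especially the halogens) have the most exothermic electron affinities.
Here both period and group differ, so the two effects have to be weighed against each other.
Cs > Sr: this pair runs against the simple trend — see the exception note.
P > Cs: relative to Cs, both the across-period and down-group shifts push P's electron affinity up.
O > P: relative to P, both the across-period and down-group shifts push O's electron affinity up.
Br > O: period and group pull opposite ways; the across-period shift dominates (325 vs 141 kJ/mol).
Note the exception: Cs has a higher electron affinity than Sr, contrary to the simple trend — adding an electron to Sr (ns²) has to open a new, higher-energy np subshell, which is unfavourable.
Approximate values (kJ/mol): O 141, P 72, Br 325, Sr 5, Cs 46.
The lowest energy released when a gaseous atom gains an electron among these belongs to Sr.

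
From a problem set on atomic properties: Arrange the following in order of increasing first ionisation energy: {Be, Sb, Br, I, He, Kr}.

Sb < Be < I < Br < Kr < He

He is in period 1, group 18; Be is in period 2, group 2; Br is in period 4, group 17; Kr is in period 4, group 18; Sb is in period 5, group 15; I is in period 5, group 17.
Across a period the outer electron is held more tightly (higher IE₁); down a group it sits in a higher shell, more shielded, and comes off more easily.
Neither a single period nor a single group — weigh both effects.
Be > Sb: period and group pull opposite ways; the down-group shift dominates (900 vs 831 kJ/mol).
I > Be: period and group pull opposite ways; the across-period shift dominates (1008 vs 900 kJ/mol).
Br > I: Br sits above I in group 17, so the down-group effect alone puts Br higher.
Kr > Br: Kr lies to the right of Br in period 4, so the across-period effect alone puts Kr higher.
He > Kr: He sits above Kr in group 18, so the down-group effect alone puts He higher.
Tabulated first ionization energy (kJ/mol): He 2372, Be 900, Br 1140, Kr 1351, Sb 831, I 1008.
So from lowest to highest: Sb < Be < I < Br < Kr < He.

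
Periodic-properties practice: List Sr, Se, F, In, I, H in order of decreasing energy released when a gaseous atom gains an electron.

H is in period 1, group 1; F is in period 2, group 17; Se is in period 4, group 16; Sr is in period 5, group 2; In is in period 5, group 13; I is in period 5, group 17.
EA tends to increase across a period and decrease down a group, though the pattern is less regular than for IE or radius.
These span different periods and groups, so the two trends combine.
In > Sr: In lies to the right of Sr in period 5, so the across-period effect alone puts In higher.
H > In: period and group pull opposite ways; the down-group shift dominates (73 vs 29 kJ/mol).
Se > H: the two effects oppose for this pair; the across-period effect wins (195 vs 73 kJ/mol).
I > Se: period and group pull opposite ways; the across-period shift dominates (295 vs 195 kJ/mol).
F > I: F sits above I in group 17, so the down-group effect alone puts F higher.
For reference (kJ/mol): H 73, F 328, Se 195, Sr 5, In 29, I 295.
So from highest to lowest: F > I > Se > H > In > Sr.

F > I > Se > H > In > Sr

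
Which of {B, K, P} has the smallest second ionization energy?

P

The second ionization energy removes an electron from the +1 ion. For each element: B⁺ still has 2 valence electrons; K⁺ is the bare [Ar] core; P⁺ still has 4 valence electrons.
Breaking into a closed-shell core is much more expensive than removing a leftover valence electron — K has the largest IE_2 here.
Valence configurations: B⁺ [He]2s², P⁺ [Ne]3s²3p².
Approximate IE_2 values (kJ/mol): B 2427, K 3052, P 1907.
So the second ionization energies run P < B < K.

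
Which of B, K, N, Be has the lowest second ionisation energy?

Be

IE_2 is the cost of taking one more electron from the +1 cation: B⁺ still has 2 valence electrons; K⁺ is the bare [Ar] core; N⁺ still has 4 valence electrons; Be⁺ still has 1 valence electron.
Breaking into a closed-shell core is much more expensive than removing a leftover valence electron — K has the largest IE_2 here.
Valence configurations: B⁺ [He]2s², N⁺ [He]2s²2p², Be⁺ [He]2s¹.
Approximate IE_2 values (kJ/mol): B 2427, K 3052, N 2856, Be 1757.
Putting it together, IE_2: Be < B < N < K.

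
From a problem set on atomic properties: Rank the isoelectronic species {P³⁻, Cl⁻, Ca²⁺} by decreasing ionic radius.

P³⁻ > Cl⁻ > Ca²⁺

All of these have 18 electrons, so size is governed by nuclear charge alone: the more protons, the stronger the pull on the same electron cloud, and the smaller the ion.
Nuclear charges: Ca²⁺ (Z=20), Cl⁻ (Z=17), P³⁻ (Z=15).
Largest to smallest: P³⁻ > Cl⁻ > Ca²⁺.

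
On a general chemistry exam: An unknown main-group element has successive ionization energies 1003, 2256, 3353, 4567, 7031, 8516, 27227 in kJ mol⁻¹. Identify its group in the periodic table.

Group 16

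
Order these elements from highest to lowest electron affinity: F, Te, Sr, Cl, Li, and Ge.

Cl, F, Te, Ge, Li, Sr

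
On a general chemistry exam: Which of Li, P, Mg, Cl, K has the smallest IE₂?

After 1 electron has been removed, what remains? Li⁺ is the bare [He] core; P⁺ still has 4 valence electrons; Mg⁺ still has 1 valence electron; Cl⁺ still has 6 valence electrons; K⁺ is the bare [Ar] core.
Breaking into a closed-shell core is much more expensive than removing a leftover valence electron — K and Li have the largest IE_2 here.
Valence configurations: P⁺ [Ne]3s²3p², Mg⁺ [Ne]3s¹, Cl⁺ [Ne]3s²3p⁴.
Tabulated IE_2 (kJ/mol): Li 7298, P 1907, Mg 1451, Cl 2298, K 3052.
Overall IE_2 order: Mg < P < Cl < K < Li.

Mg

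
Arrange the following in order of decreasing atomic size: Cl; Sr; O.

O is in period 2, group 16; Cl is in period 3, group 17; Sr is in period 5, group 2.
Atomic radius shrinks across a period as nuclear charge pulls the same shell inward, and grows down a group as new shells are added.
Here both period and group differ, so the two effects have to be weighed against each other.
Cl > O: the two effects oppose for this pair; the down-group effect wins (99 vs 63 pm).
Sr > Cl: relative to Cl, both the across-period and down-group shifts push Sr's atomic radius up.
Tabulated atomic radius (pm): O 63, Cl 99, Sr 185.
So from largest to smallest: Sr > Cl > O.

Sr > Cl > O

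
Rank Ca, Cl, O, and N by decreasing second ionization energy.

O > N > Cl > Ca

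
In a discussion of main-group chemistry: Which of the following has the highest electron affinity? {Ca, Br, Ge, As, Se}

Br

Ca is in period 4, group 2; Ge is in period 4, group 14; As is in period 4, group 15; Se is in period 4, group 16; Br is in period 4, group 17.
Adding an electron releases more energy for atoms nearer the top right (short of the noble gases).
All lie in period 4; the across-period trend (electron affinity increases left to right) applies, with the exception below.
Note the exception: Ge has a higher electron affinity than As, contrary to the simple trend — adding an electron to As's half-filled 4p³ is unfavourable, so Ge (4p²) has the more exothermic EA.
Tabulated electron affinity (kJ/mol): Ca 2, Ge 119, As 78, Se 195, Br 325.
The highest electron affinity among these belongs to Br.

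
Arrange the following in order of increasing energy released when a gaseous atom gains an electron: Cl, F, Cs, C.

C is in period 2, group 14; F is in period 2, group 17; Cl is in period 3, group 17; Cs is in period 6, group 1.
Adding an electron releases more energy for atoms nearer the top right (short of the noble gases).
Neither a single period nor a single group — weigh both effects.
C > Cs: both effects reinforce here, so C is clearly the higher of the two.
F > C: both are in period 2; the period trend gives F the larger value.
Cl > F: this pair runs against the simple trend — see the exception note.
Note the exception: Cl has a higher electron affinity than F, contrary to the simple trend — F's small 2p subshell makes the incoming electron feel strong e⁻–e⁻ repulsion, so Cl actually releases more energy on gaining an electron.
Approximate values (kJ/mol): C 122, F 328, Cl 349, Cs 46.
So from lowest to highest: Cs < C < F < Cl.

Cs < C < F < Cl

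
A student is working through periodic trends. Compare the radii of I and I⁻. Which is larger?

I⁻

Forming I⁻ adds 1 electron to I. More electron–electron repulsion in the same shell, with unchanged nuclear charge, lets the cloud expand.
An anion is larger than its parent atom: I⁻ > I.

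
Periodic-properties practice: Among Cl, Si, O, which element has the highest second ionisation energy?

O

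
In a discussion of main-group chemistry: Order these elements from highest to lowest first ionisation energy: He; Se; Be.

He > Se > Be

Removing the outermost electron gets harder across a period and easier down a group.
Neither a single period nor a single group — weigh both effects.
Se > Be: period and group pull opposite ways; the across-period shift dominates (941 vs 900 kJ/mol).
He > Se: both effects reinforce here, so He is clearly the higher of the two.
For reference (kJ/mol): He 2372, Be 900, Se 941.
So from highest to lowest: He > Se > Be.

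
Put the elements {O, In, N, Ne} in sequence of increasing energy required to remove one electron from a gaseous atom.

N is in period 2, group 15; O is in period 2, group 16; Ne is in period 2, group 18; In is in period 5, group 13.
First ionization energy rises across a period (greater Z_eff holds electrons more tightly) and falls down a group (valence electrons are farther from the nucleus).
Here both period and group differ, so the two effects have to be weighed against each other.
O > In: relative to In, both the across-period and down-group shifts push O's first ionization energy up.
N > O: this pair runs against the simple trend — see the exception note.
Ne > N: both are in period 2; the period trend gives Ne the larger value.
Note the exception: N has a higher first ionization energy than O, contrary to the simple trend — pairing an electron in O's 2p⁴ costs repulsion energy, so O ionizes more easily than half-filled N (2p³).
Tabulated first ionization energy (kJ/mol): N 1402, O 1314, Ne 2081, In 558.
So from lowest to highest: In < O < N < Ne.

In < O < N < Ne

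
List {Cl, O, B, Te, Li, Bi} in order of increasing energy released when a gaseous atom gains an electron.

B < Li < Bi < O < Te < Cl

Li is in period 2, group 1; B is in period 2, group 13; O is in period 2, group 16; Cl is in period 3, group 17; Te is in period 5, group 16; Bi is in period 6, group 15.
EA tends to increase across a period and decrease down a group, though the pattern is less regular than for IE or radius.
Neither a single period nor a single group — weigh both effects.
Li > B: this pair runs against the simple trend — see the exception note.
Bi > Li: the two effects oppose for this pair; the across-period effect wins (91 vs 60 kJ/mol).
O > Bi: relative to Bi, both the across-period and down-group shifts push O's electron affinity up.
Te > O: this pair runs against the simple trend — see the exception note.
Cl > Te: relative to Te, both the across-period and down-group shifts push Cl's electron affinity up.
Note the exception: Li has a higher electron affinity than B, contrary to the simple trend — B's ns²np¹ configuration gives only a small electron affinity — the sparsely filled np subshell binds an added electron weakly.
Note the exception: Te has a higher electron affinity than O, contrary to the simple trend — O's compact 2p subshell gives strong electron–electron repulsion on the added electron.
Approximate values (kJ/mol): Li 60, B 27, O 141, Cl 349, Te 190, Bi 91.
So from lowest to highest: B < Li < Bi < O < Te < Cl.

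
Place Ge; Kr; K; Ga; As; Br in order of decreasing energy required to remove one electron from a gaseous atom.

Kr > Br > As > Ge > Ga > K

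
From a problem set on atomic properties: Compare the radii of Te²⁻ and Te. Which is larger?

Te²⁻

Forming Te²⁻ adds 2 electrons to Te. More electron–electron repulsion in the same shell, with unchanged nuclear charge, lets the cloud expand.
An anion is larger than its parent atom: Te²⁻ > Te.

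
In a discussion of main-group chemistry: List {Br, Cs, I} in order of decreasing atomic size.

Br is in period 4, group 17; I is in period 5, group 17; Cs is in period 6, group 1.
Across a period the added protons contract the valence shell; down a group each new principal shell makes the atom larger.
These span different periods and groups, so the two trends combine.
I > Br: I sits below Br in group 17, so the down-group effect alone puts I larger.
Cs > I: relative to I, both the across-period and down-group shifts push Cs's atomic radius up.
For reference (pm): Br 114, I 133, Cs 232.
So from largest to smallest: Cs > I > Br.

Cs, I, Br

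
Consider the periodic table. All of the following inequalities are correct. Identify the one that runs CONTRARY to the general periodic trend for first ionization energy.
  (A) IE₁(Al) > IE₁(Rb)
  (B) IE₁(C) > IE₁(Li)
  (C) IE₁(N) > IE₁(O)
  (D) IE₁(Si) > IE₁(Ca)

(C)

The general trend: first ionization energy increases across a period and decreases down a group.
(A) Al (period 3, group 13) vs Rb (period 5, group 1): the stated order agrees with the simple trend.
(B) C (period 2, group 14) vs Li (period 2, group 1): the stated order agrees with the simple trend.
(C) N (period 2, group 15) vs O (period 2, group 16): the stated order contradicts the simple trend.
(D) Si (period 3, group 14) vs Ca (period 4, group 2): the stated order agrees with the simple trend.
The exception is (C): pairing an electron in O's 2p⁴ costs repulsion energy, so O ionizes more easily than half-filled N (2p³).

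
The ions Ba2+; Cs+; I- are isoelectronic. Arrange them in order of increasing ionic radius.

All of these have 54 electrons, so size is governed by nuclear charge alone: the more protons, the stronger the pull on the same electron cloud, and the smaller the ion.
Nuclear charges: Ba2+ (Z=56), Cs+ (Z=55), I- (Z=53).
Smallest to largest: Ba2+ < Cs+ < I-.

Ba2+ < Cs+ < I-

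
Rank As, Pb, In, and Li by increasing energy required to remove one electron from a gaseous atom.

Li is in period 2, group 1; As is in period 4, group 15; In is in period 5, group 13; Pb is in period 6, group 14.
First ionization energy rises across a period (greater Z_eff holds electrons more tightly) and falls down a group (valence electrons are farther from the nucleus).
These span different periods and groups, so the two trends combine.
In > Li: period and group pull opposite ways; the across-period shift dominates (558 vs 520 kJ/mol).
Pb > In: the two effects oppose for this pair; the across-period effect wins (716 vs 558 kJ/mol).
As > Pb: relative to Pb, both the across-period and down-group shifts push As's first ionization energy up.
Tabulated first ionization energy (kJ/mol): Li 520, As 947, In 558, Pb 716.
So from lowest to highest: Li < In < Pb < As.

Li < In < Pb < As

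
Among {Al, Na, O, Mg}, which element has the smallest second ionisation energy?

Mg

After 1 electron has been removed, what remains? Al⁺ still has 2 valence electrons; Na⁺ is the bare [Ne] core; O⁺ still has 5 valence electrons; Mg⁺ still has 1 valence electron.
Breaking into a closed-shell core is much more expensive than removing a leftover valence electron — Na has the largest IE_2 here.
Valence configurations: Al⁺ [Ne]3s², O⁺ [He]2s²2p³, Mg⁺ [Ne]3s¹.
Approximate IE_2 values (kJ/mol): Al 1817, Na 4562, O 3388, Mg 1451.
So the second ionization energies run Mg < Al < O < Na.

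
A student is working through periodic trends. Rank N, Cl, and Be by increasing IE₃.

Cl < N < Be

After 2 electrons have been removed, what remains? N²⁺ still has 3 valence electrons; Cl²⁺ still has 5 valence electrons; Be²⁺ is the bare [He] core.
Pulling an electron out of a noble-gas core costs far more than removing a remaining valence electron, so Be sits at the high end of IE_3.
Valence configurations: N²⁺ [He]2s²2p¹, Cl²⁺ [Ne]3s²3p³.
Approximate IE_3 values (kJ/mol): N 4578, Cl 3822, Be 14849.
Hence IE_3: Cl < N < Be.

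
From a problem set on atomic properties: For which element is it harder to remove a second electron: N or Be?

Consider each +1 ion: N⁺ still has 4 valence electrons; Be⁺ still has 1 valence electron.
All are still removing valence electrons, so compare the +1 ions as you would atoms: IE_2 generally rises across a period (higher Z_eff) and falls down a group (larger shell), subject to the usual subshell exceptions.
Valence configurations: N⁺ [He]2s²2p², Be⁺ [He]2s¹.
The numbers (kJ/mol): N 2856, Be 1757.
Putting it together, IE_2: Be < N.

N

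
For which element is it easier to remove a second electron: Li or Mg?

Mg

The second ionization energy removes an electron from the +1 ion. For each element: Li⁺ is the bare [He] core; Mg⁺ still has 1 valence electron.
Breaking into a closed-shell core is much more expensive than removing a leftover valence electron — Li has the largest IE_2 here.
Tabulated IE_2 (kJ/mol): Li 7298, Mg 1451.
So the second ionization energies run Mg < Li.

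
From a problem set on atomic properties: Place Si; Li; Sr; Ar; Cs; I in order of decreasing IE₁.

Li is in period 2, group 1; Si is in period 3, group 14; Ar is in period 3, group 18; Sr is in period 5, group 2; I is in period 5, group 17; Cs is in period 6, group 1.
Across a period the outer electron is held more tightly (higher IE₁); down a group it sits in a higher shell, more shielded, and comes off more easily.
These span different periods and groups, so the two trends combine.
Li > Cs: Li sits above Cs in group 1, so the down-group effect alone puts Li higher.
Sr > Li: the two effects oppose for this pair; the across-period effect wins (550 vs 520 kJ/mol).
Si > Sr: relative to Sr, both the across-period and down-group shifts push Si's first ionization energy up.
I > Si: the two effects oppose for this pair; the across-period effect wins (1008 vs 786 kJ/mol).
Ar > I: both effects reinforce here, so Ar is clearly the higher of the two.
Approximate values (kJ/mol): Li 520, Si 786, Ar 1521, Sr 550, I 1008, Cs 376.
So from highest to lowest: Ar > I > Si > Sr > Li > Cs.

Ar > I > Si > Sr > Li > Cs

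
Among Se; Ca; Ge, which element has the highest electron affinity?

Ca is in period 4, group 2; Ge is in period 4, group 14; Se is in period 4, group 16.
Atoms with high Z_eff and room in the valence shell (especially the halogens) have the most exothermic electron affinities.
All lie in period 4, so electron affinity increases left to right.
The highest electron affinity among these belongs to Se.

Se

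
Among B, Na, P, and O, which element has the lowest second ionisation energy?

P

Consider each +1 ion: B⁺ still has 2 valence electrons; Na⁺ is the bare [Ne] core; P⁺ still has 4 valence electrons; O⁺ still has 5 valence electrons.
Breaking into a closed-shell core is much more expensive than removing a leftover valence electron — Na has the largest IE_2 here.
Valence configurations: B⁺ [He]2s², P⁺ [Ne]3s²3p², O⁺ [He]2s²2p³.
Tabulated IE_2 (kJ/mol): B 2427, Na 4562, P 1907, O 3388.
Hence IE_2: P < B < O < Na.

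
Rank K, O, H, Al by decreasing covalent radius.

H is in period 1, group 1; O is in period 2, group 16; Al is in period 3, group 13; K is in period 4, group 1.
Atomic radius shrinks across a period as nuclear charge pulls the same shell inward, and grows down a group as new shells are added.
Here both period and group differ, so the two effects have to be weighed against each other.
O > H: the two effects oppose for this pair; the down-group effect wins (63 vs 32 pm).
Al > O: relative to O, both the across-period and down-group shifts push Al's atomic radius up.
K > Al: relative to Al, both the across-period and down-group shifts push K's atomic radius up.
For reference (pm): H 32, O 63, Al 126, K 196.
So from largest to smallest: K > Al > O > H.

K > Al > O > H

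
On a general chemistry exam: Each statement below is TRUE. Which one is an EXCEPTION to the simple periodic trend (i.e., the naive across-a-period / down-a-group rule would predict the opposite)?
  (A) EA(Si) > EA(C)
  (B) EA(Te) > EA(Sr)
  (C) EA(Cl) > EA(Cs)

(A)

The general trend: electron affinity increases across a period and decreases down a group.
(A) Si (period 3, group 14) vs C (period 2, group 14): the stated order contradicts the simple trend.
(B) Te (period 5, group 16) vs Sr (period 5, group 2): the stated order agrees with the simple trend.
(C) Cl (period 3, group 17) vs Cs (period 6, group 1): the stated order agrees with the simple trend.
The exception is (A): Si's larger, more diffuse 3p orbitals accept an added electron slightly more readily than C's compact 2p.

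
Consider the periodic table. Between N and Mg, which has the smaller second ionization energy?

Mg

IE_2 is the cost of taking one more electron from the +1 cation: N⁺ still has 4 valence electrons; Mg⁺ still has 1 valence electron.
All are still removing valence electrons, so compare the +1 ions as you would atoms: IE_2 generally rises across a period (higher Z_eff) and falls down a group (larger shell), subject to the usual subshell exceptions.
Valence configurations: N⁺ [He]2s²2p², Mg⁺ [Ne]3s¹.
Tabulated IE_2 (kJ/mol): N 2856, Mg 1451.
Overall IE_2 order: Mg < N.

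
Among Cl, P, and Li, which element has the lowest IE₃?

After 2 electrons have been removed, what remains? Cl²⁺ still has 5 valence electrons; P²⁺ still has 3 valence electrons; Li²⁺ is already 1 electron into the core.
Pulling an electron out of a noble-gas core costs far more than removing a remaining valence electron, so Li sits at the high end of IE_3.
Valence configurations: Cl²⁺ [Ne]3s²3p³, P²⁺ [Ne]3s²3p¹.
Tabulated IE_3 (kJ/mol): Cl 3822, P 2914, Li 11815.
Putting it together, IE_3: P < Cl < Li.

P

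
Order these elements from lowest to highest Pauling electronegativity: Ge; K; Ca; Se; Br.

Smaller atoms with higher effective nuclear charge are more electronegative.
All lie in period 4, so electronegativity increases left to right.
So from lowest to highest: K < Ca < Ge < Se < Br.

K, Ca, Ge, Se, Br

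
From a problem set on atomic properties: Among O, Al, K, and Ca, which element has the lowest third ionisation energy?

Consider each +2 ion: O²⁺ still has 4 valence electrons; Al²⁺ still has 1 valence electron; K²⁺ is already 1 electron into the core; Ca²⁺ is the bare [Ar] core.
Usually core removal costs more than valence removal, but here the competition is close: a tightly held n=2 valence electron can cost more to remove than an n=3 core electron, so the actual values have to decide it.
Valence configurations: O²⁺ [He]2s²2p², Al²⁺ [Ne]3s¹.
The numbers (kJ/mol): O 5300, Al 2745, K 4420, Ca 4912.
Hence IE_3: Al < K < Ca < O.

Al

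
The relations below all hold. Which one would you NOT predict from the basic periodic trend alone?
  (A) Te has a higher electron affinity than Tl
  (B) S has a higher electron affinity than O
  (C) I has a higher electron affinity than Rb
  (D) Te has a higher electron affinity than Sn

(B)

The general trend: electron affinity increases across a period and decreases down a group.
(A) Te (period 5, group 16) vs Tl (period 6, group 13): the stated order agrees with the simple trend.
(B) S (period 3, group 16) vs O (period 2, group 16): the stated order contradicts the simple trend.
(C) I (period 5, group 17) vs Rb (period 5, group 1): the stated order agrees with the simple trend.
(D) Te (period 5, group 16) vs Sn (period 5, group 14): the stated order agrees with the simple trend.
The exception is (B): the compact 2p subshell of O repels the added electron more than S's larger 3p does.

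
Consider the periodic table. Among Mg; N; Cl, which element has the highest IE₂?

N

After 1 electron has been removed, what remains? Mg⁺ still has 1 valence electron; N⁺ still has 4 valence electrons; Cl⁺ still has 6 valence electrons.
All are still removing valence electrons, so compare the +1 ions as you would atoms: IE_2 generally rises across a period (higher Z_eff) and falls down a group (larger shell), subject to the usual subshell exceptions.
Valence configurations: Mg⁺ [Ne]3s¹, N⁺ [He]2s²2p², Cl⁺ [Ne]3s²3p⁴.
Tabulated IE_2 (kJ/mol): Mg 1451, N 2856, Cl 2298.
Hence IE_2: Mg < Cl < N.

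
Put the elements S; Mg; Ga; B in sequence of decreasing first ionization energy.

S, B, Mg, Ga

B is in period 2, group 13; Mg is in period 3, group 2; S is in period 3, group 16; Ga is in period 4, group 13.
First ionization energy rises across a period (greater Z_eff holds electrons more tightly) and falls down a group (valence electrons are farther from the nucleus).
Neither a single period nor a single group — weigh both effects.
Mg > Ga: the two effects oppose for this pair; the down-group effect wins (738 vs 579 kJ/mol).
B > Mg: both effects reinforce here, so B is clearly the higher of the two.
S > B: period and group pull opposite ways; the across-period shift dominates (1000 vs 801 kJ/mol).
For reference (kJ/mol): B 801, Mg 738, S 1000, Ga 579.
So from highest to lowest: S > B > Mg > Ga.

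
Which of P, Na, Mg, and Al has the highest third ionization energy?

Mg

IE_3 is the cost of taking one more electron from the +2 cation: P²⁺ still has 3 valence electrons; Na²⁺ is already 1 electron into the core; Mg²⁺ is the bare [Ne] core; Al²⁺ still has 1 valence electron.
Pulling an electron out of a noble-gas core costs far more than removing a remaining valence electron, so Na and Mg sit at the high end of IE_3.
Valence configurations: P²⁺ [Ne]3s²3p¹, Al²⁺ [Ne]3s¹.
The numbers (kJ/mol): P 2914, Na 6910, Mg 7733, Al 2745.
So the third ionization energies run Al < P < Na < Mg.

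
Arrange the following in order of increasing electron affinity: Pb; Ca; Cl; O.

O is in period 2, group 16; Cl is in period 3, group 17; Ca is in period 4, group 2; Pb is in period 6, group 14.
Atoms with high Z_eff and room in the valence shell (especially the halogens) have the most exothermic electron affinities.
Here both period and group differ, so the two effects have to be weighed against each other.
Pb > Ca: the two effects oppose for this pair; the across-period effect wins (35 vs 2 kJ/mol).
O > Pb: relative to Pb, both the across-period and down-group shifts push O's electron affinity up.
Cl > O: the two effects oppose for this pair; the across-period effect wins (349 vs 141 kJ/mol).
Approximate values (kJ/mol): O 141, Cl 349, Ca 2, Pb 35.
So from lowest to highest: Ca < Pb < O < Cl.

Ca, Pb, O, Cl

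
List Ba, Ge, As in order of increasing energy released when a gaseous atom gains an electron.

Ge is in period 4, group 14; As is in period 4, group 15; Ba is in period 6, group 2.
Electron affinity generally becomes more exothermic across a period toward the halogens and less exothermic down a group.
Neither a single period nor a single group — weigh both effects.
As > Ba: relative to Ba, both the across-period and down-group shifts push As's electron affinity up.
Ge > As: this pair runs against the simple trend — see the exception note.
Note the exception: Ge has a higher electron affinity than As, contrary to the simple trend — adding an electron to As's half-filled 4p³ is unfavourable, so Ge (4p²) has the more exothermic EA.
Tabulated electron affinity (kJ/mol): Ge 119, As 78, Ba 14.
So from lowest to highest: Ba < As < Ge.

Ba < As < Ge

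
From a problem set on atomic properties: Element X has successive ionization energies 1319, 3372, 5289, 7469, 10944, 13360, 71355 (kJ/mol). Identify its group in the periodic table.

Look for the largest jump between consecutive ionization energies: IE7/IE6 ≈ 5.3, far larger than any earlier ratio.
That jump marks the point where a core electron is being removed. So the atom has 6 valence electrons.
A main-group element with 6 valence electrons is in group 16.

Group 16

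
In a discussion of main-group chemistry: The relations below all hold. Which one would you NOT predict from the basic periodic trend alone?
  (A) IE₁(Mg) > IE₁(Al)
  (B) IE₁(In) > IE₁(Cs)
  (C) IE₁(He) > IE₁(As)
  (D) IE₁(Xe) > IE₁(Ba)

(A)

The general trend: IE₁ increases across a period and decreases down a group.
(A) Mg (period 3, group 2) vs Al (period 3, group 13): the stated order contradicts the simple trend.
(B) In (period 5, group 13) vs Cs (period 6, group 1): the stated order agrees with the simple trend.
(C) He (period 1, group 18) vs As (period 4, group 15): the stated order agrees with the simple trend.
(D) Xe (period 5, group 18) vs Ba (period 6, group 2): the stated order agrees with the simple trend.
The exception is (A): Al's single 3p electron is easier to remove than one from Mg's filled 3s².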